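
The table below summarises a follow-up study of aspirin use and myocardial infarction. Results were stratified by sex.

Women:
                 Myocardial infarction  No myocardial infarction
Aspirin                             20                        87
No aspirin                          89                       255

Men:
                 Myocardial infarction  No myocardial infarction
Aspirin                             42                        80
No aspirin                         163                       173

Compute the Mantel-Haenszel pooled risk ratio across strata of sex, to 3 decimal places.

0.714

RR_MH = Σ(aᵢ·n₀ᵢ/nᵢ) / Σ(cᵢ·n₁ᵢ/nᵢ), with n₁ᵢ = aᵢ+bᵢ (exposed), n₀ᵢ = cᵢ+dᵢ (unexposed), nᵢ = n₁ᵢ+n₀ᵢ.
Stratum 1 (Women): n₁ = 107, n₀ = 344, n = 451; a·n₀/n = 20·344/451 = 15.2550; c·n₁/n = 89·107/451 = 21.1153
Stratum 2 (Men): n₁ = 122, n₀ = 336, n = 458; a·n₀/n = 42·336/458 = 30.8122; c·n₁/n = 163·122/458 = 43.4192
RR_MH = (15.2550 + 30.8122) / (21.1153 + 43.4192) = 46.0672 / 64.5345 = 0.71384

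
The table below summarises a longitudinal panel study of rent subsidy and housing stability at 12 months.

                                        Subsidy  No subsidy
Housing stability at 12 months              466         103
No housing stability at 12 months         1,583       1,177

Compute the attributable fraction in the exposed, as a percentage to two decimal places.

Reading the table with exposure as columns: a = 466 (Subsidy, case), b = 1583 (Subsidy, non-case), c = 103 (No subsidy, case), d = 1177.
Risk in exposed = 466/2049 = 0.22743; risk in unexposed = 103/1280 = 0.08047.
RR = 0.22743/0.08047 = 2.82629
AR% = (RR − 1)/RR × 100 = (2.82629 − 1)/2.82629 × 100 = 64.6179%

64.62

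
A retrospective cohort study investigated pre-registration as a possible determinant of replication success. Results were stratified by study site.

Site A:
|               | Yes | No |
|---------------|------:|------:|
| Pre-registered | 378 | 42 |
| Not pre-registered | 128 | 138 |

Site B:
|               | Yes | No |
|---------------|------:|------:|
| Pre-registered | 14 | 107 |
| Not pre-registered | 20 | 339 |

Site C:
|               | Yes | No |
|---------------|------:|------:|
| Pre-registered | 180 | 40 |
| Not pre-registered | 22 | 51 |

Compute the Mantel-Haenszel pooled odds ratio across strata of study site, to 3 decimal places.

7.665

OR_MH = Σ(aᵢdᵢ/nᵢ) / Σ(bᵢcᵢ/nᵢ), where nᵢ is the stratum total.
Stratum 1 (Site A): n = 686; a·d/n = 378·138/686 = 76.0408; b·c/n = 42·128/686 = 7.8367
Stratum 2 (Site B): n = 480; a·d/n = 14·339/480 = 9.8875; b·c/n = 107·20/480 = 4.4583
Stratum 3 (Site C): n = 293; a·d/n = 180·51/293 = 31.3311; b·c/n = 40·22/293 = 3.0034
OR_MH = (76.0408 + 9.8875 + 31.3311) / (7.8367 + 4.4583 + 3.0034) = 117.2594 / 15.2985 = 7.66477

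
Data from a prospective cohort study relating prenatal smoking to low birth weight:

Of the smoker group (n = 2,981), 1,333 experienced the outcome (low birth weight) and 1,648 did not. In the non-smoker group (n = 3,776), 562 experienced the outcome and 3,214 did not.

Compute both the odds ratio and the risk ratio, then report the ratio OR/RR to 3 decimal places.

From the description: a = 1333, b = 1648, c = 562, d = 3214.
OR = (1333·3214)/(1648·562) = 4284262/926176 = 4.62575
Risk in exposed = 1333/2981 = 0.44717; risk in unexposed = 562/3776 = 0.14883; RR = 3.00444
OR/RR = 4.62575 / 3.00444 = 1.53964
The outcome is not rare, so the OR lies further from 1 than the RR.

1.540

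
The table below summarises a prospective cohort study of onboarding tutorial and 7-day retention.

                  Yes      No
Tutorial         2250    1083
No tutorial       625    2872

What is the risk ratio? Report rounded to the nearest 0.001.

3.777

Cells: a = 2250, b = 1083, c = 625, d = 2872.
Risk in exposed = 2250/3333 = 0.67507; risk in unexposed = 625/3497 = 0.17872.
RR = 0.67507 / 0.17872 = 3.77714
The risk among the exposed is 3.78 times that among the unexposed.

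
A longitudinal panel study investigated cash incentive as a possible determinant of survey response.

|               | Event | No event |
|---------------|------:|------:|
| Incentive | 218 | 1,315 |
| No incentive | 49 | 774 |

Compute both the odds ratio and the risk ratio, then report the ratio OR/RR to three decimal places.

Cells: a = 218, b = 1315, c = 49, d = 774.
OR = (218·774)/(1315·49) = 168732/64435 = 2.61864
Risk in exposed = 218/1533 = 0.14220; risk in unexposed = 49/823 = 0.05954; RR = 2.38846
OR/RR = 2.61864 / 2.38846 = 1.09637
The outcome is not rare, so the OR lies further from 1 than the RR.

1.096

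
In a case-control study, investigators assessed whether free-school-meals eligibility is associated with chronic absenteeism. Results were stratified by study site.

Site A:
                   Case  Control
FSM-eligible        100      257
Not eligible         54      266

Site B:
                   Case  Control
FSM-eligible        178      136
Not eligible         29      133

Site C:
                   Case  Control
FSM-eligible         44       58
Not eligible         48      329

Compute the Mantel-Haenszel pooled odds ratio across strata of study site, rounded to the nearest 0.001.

3.447

OR_MH = Σ(aᵢdᵢ/nᵢ) / Σ(bᵢcᵢ/nᵢ), where nᵢ is the stratum total.
Stratum 1 (Site A): n = 677; a·d/n = 100·266/677 = 39.2910; b·c/n = 257·54/677 = 20.4993
Stratum 2 (Site B): n = 476; a·d/n = 178·133/476 = 49.7353; b·c/n = 136·29/476 = 8.2857
Stratum 3 (Site C): n = 479; a·d/n = 44·329/479 = 30.2213; b·c/n = 58·48/479 = 5.8121
OR_MH = (39.2910 + 49.7353 + 30.2213) / (20.4993 + 8.2857 + 5.8121) = 119.2476 / 34.5971 = 3.44675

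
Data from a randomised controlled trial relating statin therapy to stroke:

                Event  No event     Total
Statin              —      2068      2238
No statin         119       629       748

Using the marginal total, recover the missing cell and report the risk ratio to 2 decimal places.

0.48

The missing cell is in the exposed row: 2238 − 2068 = 170.
So a = 170, b = 2068, c = 119, d = 629.
RR = [a/(a+b)] / [c/(c+d)] = (170/2238) / (119/748) = 0.07596/0.15909 = 0.47747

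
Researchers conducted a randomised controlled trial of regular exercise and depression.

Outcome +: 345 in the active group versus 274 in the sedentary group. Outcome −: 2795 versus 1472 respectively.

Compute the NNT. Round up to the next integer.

22

Risk in treated group = 345/3140 = 0.10987; risk in control = 274/1746 = 0.15693.
Absolute risk reduction = 0.15693 − 0.10987 = 0.04706
NNT = 1 / ARR = 1 / 0.04706 = 21.251 → round up → 22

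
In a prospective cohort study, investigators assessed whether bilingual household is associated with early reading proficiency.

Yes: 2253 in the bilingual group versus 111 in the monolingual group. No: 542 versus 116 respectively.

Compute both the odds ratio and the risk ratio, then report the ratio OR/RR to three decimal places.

2.635

From the description: a = 2253, b = 542, c = 111, d = 116.
OR = (2253·116)/(542·111) = 261348/60162 = 4.34407
Risk in exposed = 2253/2795 = 0.80608; risk in unexposed = 111/227 = 0.48899; RR = 1.64847
OR/RR = 4.34407 / 1.64847 = 2.63521
The outcome is not rare, so the OR lies further from 1 than the RR.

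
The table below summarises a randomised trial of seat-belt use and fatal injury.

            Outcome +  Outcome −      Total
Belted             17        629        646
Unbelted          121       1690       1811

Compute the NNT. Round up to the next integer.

25

Risk in treated group = 17/646 = 0.02632; risk in control = 121/1811 = 0.06681.
Absolute risk reduction = 0.06681 − 0.02632 = 0.04050
NNT = 1 / ARR = 1 / 0.04050 = 24.693 → round up → 25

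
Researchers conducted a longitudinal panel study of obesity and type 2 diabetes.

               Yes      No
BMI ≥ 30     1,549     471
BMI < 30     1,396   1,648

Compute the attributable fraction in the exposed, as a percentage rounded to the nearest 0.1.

Cells: a = 1549, b = 471, c = 1396, d = 1648.
Risk in exposed = 1549/2020 = 0.76683; risk in unexposed = 1396/3044 = 0.45861.
RR = 0.76683/0.45861 = 1.67209
AR% = (RR − 1)/RR × 100 = (1.67209 − 1)/1.67209 × 100 = 40.1946%

40.2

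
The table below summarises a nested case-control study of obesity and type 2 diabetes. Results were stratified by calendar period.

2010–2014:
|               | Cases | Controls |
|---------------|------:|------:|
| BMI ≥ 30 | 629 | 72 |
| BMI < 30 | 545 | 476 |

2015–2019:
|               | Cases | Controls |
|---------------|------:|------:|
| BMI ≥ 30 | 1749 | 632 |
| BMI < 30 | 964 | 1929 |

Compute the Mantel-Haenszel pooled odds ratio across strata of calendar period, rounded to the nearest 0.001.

5.882

OR_MH = Σ(aᵢdᵢ/nᵢ) / Σ(bᵢcᵢ/nᵢ), where nᵢ is the stratum total.
Stratum 1 (2010–2014): n = 1722; a·d/n = 629·476/1722 = 173.8699; b·c/n = 72·545/1722 = 22.7875
Stratum 2 (2015–2019): n = 5274; a·d/n = 1749·1929/5274 = 639.7082; b·c/n = 632·964/5274 = 115.5192
OR_MH = (173.8699 + 639.7082) / (22.7875 + 115.5192) = 813.5781 / 138.3066 = 5.88242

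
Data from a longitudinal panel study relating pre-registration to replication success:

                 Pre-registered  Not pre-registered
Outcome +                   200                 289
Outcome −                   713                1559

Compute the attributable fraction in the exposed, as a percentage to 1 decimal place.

28.6

Reading the table with exposure as columns: a = 200 (Pre-registered, case), b = 713 (Pre-registered, non-case), c = 289 (Not pre-registered, case), d = 1559.
Risk in exposed = 200/913 = 0.21906; risk in unexposed = 289/1848 = 0.15639.
RR = 0.21906/0.15639 = 1.40076
AR% = (RR − 1)/RR × 100 = (1.40076 − 1)/1.40076 × 100 = 28.6101%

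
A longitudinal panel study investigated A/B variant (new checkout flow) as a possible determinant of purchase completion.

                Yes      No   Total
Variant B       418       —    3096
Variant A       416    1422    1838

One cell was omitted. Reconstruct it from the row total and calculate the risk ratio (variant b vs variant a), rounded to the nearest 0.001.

The missing cell is in the exposed row: 3096 − 418 = 2678.
So a = 418, b = 2678, c = 416, d = 1422.
RR = [a/(a+b)] / [c/(c+d)] = (418/3096) / (416/1838) = 0.13501/0.22633 = 0.59652

0.597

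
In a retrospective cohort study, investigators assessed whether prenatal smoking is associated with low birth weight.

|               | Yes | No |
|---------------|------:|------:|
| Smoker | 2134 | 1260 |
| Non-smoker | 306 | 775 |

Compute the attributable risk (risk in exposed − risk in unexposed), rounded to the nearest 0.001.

0.346

Cells: a = 2134, b = 1260, c = 306, d = 775.
Risk in exposed = 2134/3394 = 0.628757; risk in unexposed = 306/1081 = 0.283071.
Risk difference = 0.628757 − 0.283071 = 0.345685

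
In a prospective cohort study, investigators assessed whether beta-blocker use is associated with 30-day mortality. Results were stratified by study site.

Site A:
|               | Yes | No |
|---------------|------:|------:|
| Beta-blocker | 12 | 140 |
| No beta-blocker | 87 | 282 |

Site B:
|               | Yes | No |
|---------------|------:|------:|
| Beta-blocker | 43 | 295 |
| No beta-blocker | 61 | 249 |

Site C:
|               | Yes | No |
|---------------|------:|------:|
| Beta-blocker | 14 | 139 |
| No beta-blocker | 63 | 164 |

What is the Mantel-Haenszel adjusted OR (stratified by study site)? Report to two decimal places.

0.39

OR_MH = Σ(aᵢdᵢ/nᵢ) / Σ(bᵢcᵢ/nᵢ), where nᵢ is the stratum total.
Stratum 1 (Site A): n = 521; a·d/n = 12·282/521 = 6.4952; b·c/n = 140·87/521 = 23.3781
Stratum 2 (Site B): n = 648; a·d/n = 43·249/648 = 16.5231; b·c/n = 295·61/648 = 27.7701
Stratum 3 (Site C): n = 380; a·d/n = 14·164/380 = 6.0421; b·c/n = 139·63/380 = 23.0447
OR_MH = (6.4952 + 16.5231 + 6.0421) / (23.3781 + 27.7701 + 23.0447) = 29.0605 / 74.1929 = 0.39169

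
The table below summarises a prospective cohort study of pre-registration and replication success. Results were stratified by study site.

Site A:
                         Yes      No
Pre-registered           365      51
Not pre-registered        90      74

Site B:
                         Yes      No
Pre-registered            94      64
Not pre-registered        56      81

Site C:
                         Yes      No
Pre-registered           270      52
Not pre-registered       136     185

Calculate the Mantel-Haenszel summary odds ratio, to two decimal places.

4.83

OR_MH = Σ(aᵢdᵢ/nᵢ) / Σ(bᵢcᵢ/nᵢ), where nᵢ is the stratum total.
Stratum 1 (Site A): n = 580; a·d/n = 365·74/580 = 46.5690; b·c/n = 51·90/580 = 7.9138
Stratum 2 (Site B): n = 295; a·d/n = 94·81/295 = 25.8102; b·c/n = 64·56/295 = 12.1492
Stratum 3 (Site C): n = 643; a·d/n = 270·185/643 = 77.6827; b·c/n = 52·136/643 = 10.9984
OR_MH = (46.5690 + 25.8102 + 77.6827) / (7.9138 + 12.1492 + 10.9984) = 150.0619 / 31.0614 = 4.83114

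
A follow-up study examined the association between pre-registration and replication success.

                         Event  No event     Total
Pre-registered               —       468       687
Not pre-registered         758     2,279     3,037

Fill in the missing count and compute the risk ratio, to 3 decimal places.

1.277

The missing cell is in the exposed row: 687 − 468 = 219.
So a = 219, b = 468, c = 758, d = 2279.
RR = [a/(a+b)] / [c/(c+d)] = (219/687) / (758/3037) = 0.31878/0.24959 = 1.27721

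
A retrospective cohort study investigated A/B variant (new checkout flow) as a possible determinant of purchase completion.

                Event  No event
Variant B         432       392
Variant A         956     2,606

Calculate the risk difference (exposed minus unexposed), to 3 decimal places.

Cells: a = 432, b = 392, c = 956, d = 2606.
Risk in exposed = 432/824 = 0.524272; risk in unexposed = 956/3562 = 0.268389.
Risk difference = 0.524272 − 0.268389 = 0.255883

0.256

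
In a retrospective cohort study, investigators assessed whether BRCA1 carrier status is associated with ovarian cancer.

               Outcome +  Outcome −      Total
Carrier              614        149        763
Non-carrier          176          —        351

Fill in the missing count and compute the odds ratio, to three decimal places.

4.097

The missing cell is in the unexposed row: 351 − 176 = 175.
So a = 614, b = 149, c = 176, d = 175.
OR = (a·d)/(b·c) = (614 × 175) / (149 × 176) = 107450 / 26224 = 4.09739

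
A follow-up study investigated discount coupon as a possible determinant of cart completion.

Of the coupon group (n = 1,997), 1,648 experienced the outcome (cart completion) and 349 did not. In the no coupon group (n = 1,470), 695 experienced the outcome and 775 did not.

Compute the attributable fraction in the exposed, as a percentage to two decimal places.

42.71

From the description: a = 1648, b = 349, c = 695, d = 775.
Risk in exposed = 1648/1997 = 0.82524; risk in unexposed = 695/1470 = 0.47279.
RR = 0.82524/0.47279 = 1.74547
AR% = (RR − 1)/RR × 100 = (1.74547 − 1)/1.74547 × 100 = 42.7087%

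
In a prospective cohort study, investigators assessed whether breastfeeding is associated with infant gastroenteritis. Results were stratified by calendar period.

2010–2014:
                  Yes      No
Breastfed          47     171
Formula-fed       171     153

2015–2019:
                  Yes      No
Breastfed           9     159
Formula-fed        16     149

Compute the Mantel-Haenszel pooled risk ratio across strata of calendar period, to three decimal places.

RR_MH = Σ(aᵢ·n₀ᵢ/nᵢ) / Σ(cᵢ·n₁ᵢ/nᵢ), with n₁ᵢ = aᵢ+bᵢ (exposed), n₀ᵢ = cᵢ+dᵢ (unexposed), nᵢ = n₁ᵢ+n₀ᵢ.
Stratum 1 (2010–2014): n₁ = 218, n₀ = 324, n = 542; a·n₀/n = 47·324/542 = 28.0959; c·n₁/n = 171·218/542 = 68.7786
Stratum 2 (2015–2019): n₁ = 168, n₀ = 165, n = 333; a·n₀/n = 9·165/333 = 4.4595; c·n₁/n = 16·168/333 = 8.0721
RR_MH = (28.0959 + 4.4595) / (68.7786 + 8.0721) = 32.5554 / 76.8507 = 0.42362

0.424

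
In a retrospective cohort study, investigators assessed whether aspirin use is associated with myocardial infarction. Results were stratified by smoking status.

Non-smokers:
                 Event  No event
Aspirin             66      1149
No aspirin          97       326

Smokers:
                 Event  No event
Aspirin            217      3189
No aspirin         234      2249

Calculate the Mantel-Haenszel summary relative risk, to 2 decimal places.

0.52

RR_MH = Σ(aᵢ·n₀ᵢ/nᵢ) / Σ(cᵢ·n₁ᵢ/nᵢ), with n₁ᵢ = aᵢ+bᵢ (exposed), n₀ᵢ = cᵢ+dᵢ (unexposed), nᵢ = n₁ᵢ+n₀ᵢ.
Stratum 1 (Non-smokers): n₁ = 1215, n₀ = 423, n = 1638; a·n₀/n = 66·423/1638 = 17.0440; c·n₁/n = 97·1215/1638 = 71.9505
Stratum 2 (Smokers): n₁ = 3406, n₀ = 2483, n = 5889; a·n₀/n = 217·2483/5889 = 91.4945; c·n₁/n = 234·3406/5889 = 135.3377
RR_MH = (17.0440 + 91.4945) / (71.9505 + 135.3377) = 108.5384 / 207.2883 = 0.52361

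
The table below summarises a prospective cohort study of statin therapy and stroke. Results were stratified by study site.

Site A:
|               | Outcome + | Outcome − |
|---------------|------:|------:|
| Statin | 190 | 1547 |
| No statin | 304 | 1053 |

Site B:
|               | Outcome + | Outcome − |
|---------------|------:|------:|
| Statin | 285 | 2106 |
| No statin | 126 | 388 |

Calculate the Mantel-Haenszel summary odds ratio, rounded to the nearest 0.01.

OR_MH = Σ(aᵢdᵢ/nᵢ) / Σ(bᵢcᵢ/nᵢ), where nᵢ is the stratum total.
Stratum 1 (Site A): n = 3094; a·d/n = 190·1053/3094 = 64.6639; b·c/n = 1547·304/3094 = 152.0000
Stratum 2 (Site B): n = 2905; a·d/n = 285·388/2905 = 38.0654; b·c/n = 2106·126/2905 = 91.3446
OR_MH = (64.6639 + 38.0654) / (152.0000 + 91.3446) = 102.7293 / 243.3446 = 0.42216

0.42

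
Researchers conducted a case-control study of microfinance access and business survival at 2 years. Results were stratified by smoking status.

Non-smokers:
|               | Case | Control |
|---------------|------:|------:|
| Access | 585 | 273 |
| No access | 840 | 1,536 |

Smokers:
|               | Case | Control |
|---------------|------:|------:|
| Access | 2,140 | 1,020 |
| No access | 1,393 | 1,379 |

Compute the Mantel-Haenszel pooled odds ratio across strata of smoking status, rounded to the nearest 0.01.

OR_MH = Σ(aᵢdᵢ/nᵢ) / Σ(bᵢcᵢ/nᵢ), where nᵢ is the stratum total.
Stratum 1 (Non-smokers): n = 3234; a·d/n = 585·1536/3234 = 277.8479; b·c/n = 273·840/3234 = 70.9091
Stratum 2 (Smokers): n = 5932; a·d/n = 2140·1379/5932 = 497.4815; b·c/n = 1020·1393/5932 = 239.5246
OR_MH = (277.8479 + 497.4815) / (70.9091 + 239.5246) = 775.3293 / 310.4337 = 2.49757

2.50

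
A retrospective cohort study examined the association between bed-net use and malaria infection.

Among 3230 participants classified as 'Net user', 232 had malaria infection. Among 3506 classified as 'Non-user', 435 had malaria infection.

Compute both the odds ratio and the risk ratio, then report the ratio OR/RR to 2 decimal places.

From the description: a = 232, b = 2998, c = 435, d = 3071.
OR = (232·3071)/(2998·435) = 712472/1304130 = 0.54632
Risk in exposed = 232/3230 = 0.07183; risk in unexposed = 435/3506 = 0.12407; RR = 0.57891
OR/RR = 0.54632 / 0.57891 = 0.94371
The outcome is not rare, so the OR lies further from 1 than the RR.

0.94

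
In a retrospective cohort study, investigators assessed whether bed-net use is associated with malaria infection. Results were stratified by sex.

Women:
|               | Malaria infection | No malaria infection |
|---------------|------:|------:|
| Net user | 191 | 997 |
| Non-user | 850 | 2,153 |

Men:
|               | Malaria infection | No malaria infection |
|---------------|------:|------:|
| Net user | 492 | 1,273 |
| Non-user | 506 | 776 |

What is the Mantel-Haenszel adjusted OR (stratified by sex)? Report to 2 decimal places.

OR_MH = Σ(aᵢdᵢ/nᵢ) / Σ(bᵢcᵢ/nᵢ), where nᵢ is the stratum total.
Stratum 1 (Women): n = 4191; a·d/n = 191·2153/4191 = 98.1205; b·c/n = 997·850/4191 = 202.2071
Stratum 2 (Men): n = 3047; a·d/n = 492·776/3047 = 125.3010; b·c/n = 1273·506/3047 = 211.4007
OR_MH = (98.1205 + 125.3010) / (202.2071 + 211.4007) = 223.4214 / 413.6078 = 0.54018

0.54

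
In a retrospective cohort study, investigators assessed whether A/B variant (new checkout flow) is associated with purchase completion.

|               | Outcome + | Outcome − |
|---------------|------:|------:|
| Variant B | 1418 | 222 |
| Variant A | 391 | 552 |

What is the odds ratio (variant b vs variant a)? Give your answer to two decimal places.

Cells: a = 1418, b = 222, c = 391, d = 552.
OR = (a·d)/(b·c) = (1418 × 552) / (222 × 391) = 782736 / 86802 = 9.01749
The odds of purchase completion are about 9.02 times as high in the variant b group.

9.02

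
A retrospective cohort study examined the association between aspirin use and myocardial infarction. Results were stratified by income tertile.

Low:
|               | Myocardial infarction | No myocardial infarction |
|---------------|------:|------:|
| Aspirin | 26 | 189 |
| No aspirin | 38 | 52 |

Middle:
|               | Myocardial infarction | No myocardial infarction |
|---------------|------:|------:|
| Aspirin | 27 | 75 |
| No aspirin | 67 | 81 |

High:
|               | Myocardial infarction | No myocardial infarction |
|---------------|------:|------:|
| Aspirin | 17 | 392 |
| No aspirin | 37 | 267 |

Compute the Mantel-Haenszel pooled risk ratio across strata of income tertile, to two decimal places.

RR_MH = Σ(aᵢ·n₀ᵢ/nᵢ) / Σ(cᵢ·n₁ᵢ/nᵢ), with n₁ᵢ = aᵢ+bᵢ (exposed), n₀ᵢ = cᵢ+dᵢ (unexposed), nᵢ = n₁ᵢ+n₀ᵢ.
Stratum 1 (Low): n₁ = 215, n₀ = 90, n = 305; a·n₀/n = 26·90/305 = 7.6721; c·n₁/n = 38·215/305 = 26.7869
Stratum 2 (Middle): n₁ = 102, n₀ = 148, n = 250; a·n₀/n = 27·148/250 = 15.9840; c·n₁/n = 67·102/250 = 27.3360
Stratum 3 (High): n₁ = 409, n₀ = 304, n = 713; a·n₀/n = 17·304/713 = 7.2482; c·n₁/n = 37·409/713 = 21.2244
RR_MH = (7.6721 + 15.9840 + 7.2482) / (26.7869 + 27.3360 + 21.2244) = 30.9044 / 75.3473 = 0.41016

0.41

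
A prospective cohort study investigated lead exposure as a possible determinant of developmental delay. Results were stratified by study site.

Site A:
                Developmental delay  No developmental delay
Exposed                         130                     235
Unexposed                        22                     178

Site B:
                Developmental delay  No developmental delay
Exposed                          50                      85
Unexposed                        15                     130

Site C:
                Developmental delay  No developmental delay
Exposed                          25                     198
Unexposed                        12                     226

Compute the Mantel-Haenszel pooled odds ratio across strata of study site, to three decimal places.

4.053

OR_MH = Σ(aᵢdᵢ/nᵢ) / Σ(bᵢcᵢ/nᵢ), where nᵢ is the stratum total.
Stratum 1 (Site A): n = 565; a·d/n = 130·178/565 = 40.9558; b·c/n = 235·22/565 = 9.1504
Stratum 2 (Site B): n = 280; a·d/n = 50·130/280 = 23.2143; b·c/n = 85·15/280 = 4.5536
Stratum 3 (Site C): n = 461; a·d/n = 25·226/461 = 12.2560; b·c/n = 198·12/461 = 5.1540
OR_MH = (40.9558 + 23.2143 + 12.2560) / (9.1504 + 4.5536 + 5.1540) = 76.4260 / 18.8580 = 4.05270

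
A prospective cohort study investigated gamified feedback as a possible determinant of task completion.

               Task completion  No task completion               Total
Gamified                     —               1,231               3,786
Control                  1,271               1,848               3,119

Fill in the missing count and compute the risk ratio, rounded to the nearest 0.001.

1.656

The missing cell is in the exposed row: 3786 − 1231 = 2555.
So a = 2555, b = 1231, c = 1271, d = 1848.
RR = [a/(a+b)] / [c/(c+d)] = (2555/3786) / (1271/3119) = 0.67485/0.40750 = 1.65608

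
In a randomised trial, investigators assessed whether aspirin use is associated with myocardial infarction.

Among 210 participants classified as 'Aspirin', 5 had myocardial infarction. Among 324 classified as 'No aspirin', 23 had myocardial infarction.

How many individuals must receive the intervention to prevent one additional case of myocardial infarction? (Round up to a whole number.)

22

Risk in treated group = 5/210 = 0.02381; risk in control = 23/324 = 0.07099.
Absolute risk reduction = 0.07099 − 0.02381 = 0.04718
NNT = 1 / ARR = 1 / 0.04718 = 21.196 → round up → 22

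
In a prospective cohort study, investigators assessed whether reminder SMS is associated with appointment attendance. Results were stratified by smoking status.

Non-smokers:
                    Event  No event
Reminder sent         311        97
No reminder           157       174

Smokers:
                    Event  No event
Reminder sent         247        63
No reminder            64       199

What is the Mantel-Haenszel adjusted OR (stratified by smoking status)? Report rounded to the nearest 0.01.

OR_MH = Σ(aᵢdᵢ/nᵢ) / Σ(bᵢcᵢ/nᵢ), where nᵢ is the stratum total.
Stratum 1 (Non-smokers): n = 739; a·d/n = 311·174/739 = 73.2260; b·c/n = 97·157/739 = 20.6076
Stratum 2 (Smokers): n = 573; a·d/n = 247·199/573 = 85.7818; b·c/n = 63·64/573 = 7.0366
OR_MH = (73.2260 + 85.7818) / (20.6076 + 7.0366) = 159.0078 / 27.6442 = 5.75194

5.75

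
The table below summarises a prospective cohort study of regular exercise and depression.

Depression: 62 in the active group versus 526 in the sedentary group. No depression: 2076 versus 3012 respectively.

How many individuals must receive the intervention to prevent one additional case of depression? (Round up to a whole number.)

9

Risk in treated group = 62/2138 = 0.02900; risk in control = 526/3538 = 0.14867.
Absolute risk reduction = 0.14867 − 0.02900 = 0.11967
NNT = 1 / ARR = 1 / 0.11967 = 8.356 → round up → 9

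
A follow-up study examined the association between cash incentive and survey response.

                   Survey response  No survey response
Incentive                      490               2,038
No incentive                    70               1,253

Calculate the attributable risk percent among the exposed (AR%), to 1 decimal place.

Cells: a = 490, b = 2038, c = 70, d = 1253.
Risk in exposed = 490/2528 = 0.19383; risk in unexposed = 70/1323 = 0.05291.
RR = 0.19383/0.05291 = 3.66337
AR% = (RR − 1)/RR × 100 = (3.66337 − 1)/3.66337 × 100 = 72.7027%

72.7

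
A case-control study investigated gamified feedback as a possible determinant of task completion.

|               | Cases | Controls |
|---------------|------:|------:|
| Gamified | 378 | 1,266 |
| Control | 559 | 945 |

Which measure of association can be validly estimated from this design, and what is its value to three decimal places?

Cells: a = 378, b = 1266, c = 559, d = 945.
This is a case-control study: participants were sampled on outcome status, so risks in the source population cannot be estimated directly — relative risk is not valid here. The odds ratio is the appropriate measure.
OR = (a·d)/(b·c) = (378 × 945) / (1266 × 559) = 357210 / 707694 = 0.50475

0.505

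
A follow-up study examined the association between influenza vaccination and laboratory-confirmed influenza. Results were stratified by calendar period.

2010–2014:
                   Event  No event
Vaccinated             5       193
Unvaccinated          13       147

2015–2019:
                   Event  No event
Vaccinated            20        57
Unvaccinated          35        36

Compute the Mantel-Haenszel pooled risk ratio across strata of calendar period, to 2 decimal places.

0.47

RR_MH = Σ(aᵢ·n₀ᵢ/nᵢ) / Σ(cᵢ·n₁ᵢ/nᵢ), with n₁ᵢ = aᵢ+bᵢ (exposed), n₀ᵢ = cᵢ+dᵢ (unexposed), nᵢ = n₁ᵢ+n₀ᵢ.
Stratum 1 (2010–2014): n₁ = 198, n₀ = 160, n = 358; a·n₀/n = 5·160/358 = 2.2346; c·n₁/n = 13·198/358 = 7.1899
Stratum 2 (2015–2019): n₁ = 77, n₀ = 71, n = 148; a·n₀/n = 20·71/148 = 9.5946; c·n₁/n = 35·77/148 = 18.2095
RR_MH = (2.2346 + 9.5946) / (7.1899 + 18.2095) = 11.8292 / 25.3994 = 0.46573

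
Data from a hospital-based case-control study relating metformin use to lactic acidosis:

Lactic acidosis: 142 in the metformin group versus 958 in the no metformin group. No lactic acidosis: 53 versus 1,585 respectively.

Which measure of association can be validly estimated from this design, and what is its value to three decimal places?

4.433

From the description: a = 142, b = 53, c = 958, d = 1585.
This is a hospital-based case-control study: participants were sampled on outcome status, so risks in the source population cannot be estimated directly — relative risk is not valid here. The odds ratio is the appropriate measure.
OR = (a·d)/(b·c) = (142 × 1585) / (53 × 958) = 225070 / 50774 = 4.43278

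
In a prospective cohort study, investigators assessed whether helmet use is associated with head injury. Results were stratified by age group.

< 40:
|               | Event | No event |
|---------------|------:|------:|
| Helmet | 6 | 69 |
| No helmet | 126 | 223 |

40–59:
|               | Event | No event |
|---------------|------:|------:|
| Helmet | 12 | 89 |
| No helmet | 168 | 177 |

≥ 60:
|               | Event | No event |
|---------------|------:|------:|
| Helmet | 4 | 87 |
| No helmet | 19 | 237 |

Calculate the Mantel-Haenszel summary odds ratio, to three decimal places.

0.181

OR_MH = Σ(aᵢdᵢ/nᵢ) / Σ(bᵢcᵢ/nᵢ), where nᵢ is the stratum total.
Stratum 1 (< 40): n = 424; a·d/n = 6·223/424 = 3.1557; b·c/n = 69·126/424 = 20.5047
Stratum 2 (40–59): n = 446; a·d/n = 12·177/446 = 4.7623; b·c/n = 89·168/446 = 33.5247
Stratum 3 (≥ 60): n = 347; a·d/n = 4·237/347 = 2.7320; b·c/n = 87·19/347 = 4.7637
OR_MH = (3.1557 + 4.7623 + 2.7320) / (20.5047 + 33.5247 + 4.7637) = 10.6500 / 58.7931 = 0.18114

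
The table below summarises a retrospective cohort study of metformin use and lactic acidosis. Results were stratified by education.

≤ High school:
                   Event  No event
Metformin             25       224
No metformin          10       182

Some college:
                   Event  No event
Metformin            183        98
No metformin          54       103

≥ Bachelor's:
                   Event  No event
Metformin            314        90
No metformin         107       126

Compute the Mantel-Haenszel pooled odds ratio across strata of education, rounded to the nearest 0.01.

3.58

OR_MH = Σ(aᵢdᵢ/nᵢ) / Σ(bᵢcᵢ/nᵢ), where nᵢ is the stratum total.
Stratum 1 (≤ High school): n = 441; a·d/n = 25·182/441 = 10.3175; b·c/n = 224·10/441 = 5.0794
Stratum 2 (Some college): n = 438; a·d/n = 183·103/438 = 43.0342; b·c/n = 98·54/438 = 12.0822
Stratum 3 (≥ Bachelor's): n = 637; a·d/n = 314·126/637 = 62.1099; b·c/n = 90·107/637 = 15.1177
OR_MH = (10.3175 + 43.0342 + 62.1099) / (5.0794 + 12.0822 + 15.1177) = 115.4616 / 32.2793 = 3.57696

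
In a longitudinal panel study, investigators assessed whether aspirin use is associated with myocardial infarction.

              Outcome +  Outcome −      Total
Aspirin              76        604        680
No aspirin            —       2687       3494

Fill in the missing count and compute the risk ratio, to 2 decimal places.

The missing cell is in the unexposed row: 3494 − 2687 = 807.
So a = 76, b = 604, c = 807, d = 2687.
RR = [a/(a+b)] / [c/(c+d)] = (76/680) / (807/3494) = 0.11176/0.23097 = 0.48390

0.48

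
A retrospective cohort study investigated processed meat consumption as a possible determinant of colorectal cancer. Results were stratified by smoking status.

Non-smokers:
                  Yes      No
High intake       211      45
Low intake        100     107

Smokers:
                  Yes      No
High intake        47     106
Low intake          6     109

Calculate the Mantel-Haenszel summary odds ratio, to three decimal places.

OR_MH = Σ(aᵢdᵢ/nᵢ) / Σ(bᵢcᵢ/nᵢ), where nᵢ is the stratum total.
Stratum 1 (Non-smokers): n = 463; a·d/n = 211·107/463 = 48.7624; b·c/n = 45·100/463 = 9.7192
Stratum 2 (Smokers): n = 268; a·d/n = 47·109/268 = 19.1157; b·c/n = 106·6/268 = 2.3731
OR_MH = (48.7624 + 19.1157) / (9.7192 + 2.3731) = 67.8781 / 12.0924 = 5.61331

5.613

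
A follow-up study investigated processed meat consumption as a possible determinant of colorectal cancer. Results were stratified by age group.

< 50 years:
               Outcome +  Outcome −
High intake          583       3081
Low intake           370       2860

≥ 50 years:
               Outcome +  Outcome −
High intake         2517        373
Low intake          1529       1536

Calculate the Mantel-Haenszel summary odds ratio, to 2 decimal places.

3.41

OR_MH = Σ(aᵢdᵢ/nᵢ) / Σ(bᵢcᵢ/nᵢ), where nᵢ is the stratum total.
Stratum 1 (< 50 years): n = 6894; a·d/n = 583·2860/6894 = 241.8596; b·c/n = 3081·370/6894 = 165.3568
Stratum 2 (≥ 50 years): n = 5955; a·d/n = 2517·1536/5955 = 649.2212; b·c/n = 373·1529/5955 = 95.7711
OR_MH = (241.8596 + 649.2212) / (165.3568 + 95.7711) = 891.0807 / 261.1279 = 3.41243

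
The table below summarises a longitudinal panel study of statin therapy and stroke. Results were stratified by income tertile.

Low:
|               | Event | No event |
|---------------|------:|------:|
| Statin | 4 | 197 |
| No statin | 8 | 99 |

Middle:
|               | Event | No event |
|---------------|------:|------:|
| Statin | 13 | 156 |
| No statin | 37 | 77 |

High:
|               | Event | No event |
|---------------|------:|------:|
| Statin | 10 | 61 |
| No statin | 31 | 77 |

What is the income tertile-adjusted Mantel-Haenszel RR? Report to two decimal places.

RR_MH = Σ(aᵢ·n₀ᵢ/nᵢ) / Σ(cᵢ·n₁ᵢ/nᵢ), with n₁ᵢ = aᵢ+bᵢ (exposed), n₀ᵢ = cᵢ+dᵢ (unexposed), nᵢ = n₁ᵢ+n₀ᵢ.
Stratum 1 (Low): n₁ = 201, n₀ = 107, n = 308; a·n₀/n = 4·107/308 = 1.3896; c·n₁/n = 8·201/308 = 5.2208
Stratum 2 (Middle): n₁ = 169, n₀ = 114, n = 283; a·n₀/n = 13·114/283 = 5.2367; c·n₁/n = 37·169/283 = 22.0954
Stratum 3 (High): n₁ = 71, n₀ = 108, n = 179; a·n₀/n = 10·108/179 = 6.0335; c·n₁/n = 31·71/179 = 12.2961
RR_MH = (1.3896 + 5.2367 + 6.0335) / (5.2208 + 22.0954 + 12.2961) = 12.6599 / 39.6123 = 0.31959

0.32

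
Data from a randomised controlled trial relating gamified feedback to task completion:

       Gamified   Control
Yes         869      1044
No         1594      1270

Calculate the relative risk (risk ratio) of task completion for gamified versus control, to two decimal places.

0.78

Reading the table with exposure as columns: a = 869 (Gamified, case), b = 1594 (Gamified, non-case), c = 1044 (Control, case), d = 1270.
Risk in exposed = 869/2463 = 0.35282; risk in unexposed = 1044/2314 = 0.45117.
RR = 0.35282 / 0.45117 = 0.78202
The risk is 22% lower among the exposed than among the unexposed.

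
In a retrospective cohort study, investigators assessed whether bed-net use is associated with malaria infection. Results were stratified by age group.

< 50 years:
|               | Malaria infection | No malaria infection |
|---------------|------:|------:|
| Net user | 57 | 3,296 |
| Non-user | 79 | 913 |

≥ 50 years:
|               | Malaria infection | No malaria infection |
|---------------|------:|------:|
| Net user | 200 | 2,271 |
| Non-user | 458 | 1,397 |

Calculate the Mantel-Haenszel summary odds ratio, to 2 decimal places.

0.25

OR_MH = Σ(aᵢdᵢ/nᵢ) / Σ(bᵢcᵢ/nᵢ), where nᵢ is the stratum total.
Stratum 1 (< 50 years): n = 4345; a·d/n = 57·913/4345 = 11.9772; b·c/n = 3296·79/4345 = 59.9273
Stratum 2 (≥ 50 years): n = 4326; a·d/n = 200·1397/4326 = 64.5862; b·c/n = 2271·458/4326 = 240.4341
OR_MH = (11.9772 + 64.5862) / (59.9273 + 240.4341) = 76.5634 / 300.3614 = 0.25490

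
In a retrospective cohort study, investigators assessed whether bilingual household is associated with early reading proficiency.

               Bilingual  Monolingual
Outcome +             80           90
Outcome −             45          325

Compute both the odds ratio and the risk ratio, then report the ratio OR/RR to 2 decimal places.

Reading the table with exposure as columns: a = 80 (Bilingual, case), b = 45 (Bilingual, non-case), c = 90 (Monolingual, case), d = 325.
OR = (80·325)/(45·90) = 26000/4050 = 6.41975
Risk in exposed = 80/125 = 0.64000; risk in unexposed = 90/415 = 0.21687; RR = 2.95111
OR/RR = 6.41975 / 2.95111 = 2.17537
The outcome is not rare, so the OR lies further from 1 than the RR.

2.18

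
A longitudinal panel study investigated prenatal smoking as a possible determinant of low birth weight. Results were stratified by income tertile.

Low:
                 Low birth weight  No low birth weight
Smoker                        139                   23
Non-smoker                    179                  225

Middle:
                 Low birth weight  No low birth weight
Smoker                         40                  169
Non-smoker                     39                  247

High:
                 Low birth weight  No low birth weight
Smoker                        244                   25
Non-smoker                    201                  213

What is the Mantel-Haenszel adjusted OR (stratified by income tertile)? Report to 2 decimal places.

5.41

OR_MH = Σ(aᵢdᵢ/nᵢ) / Σ(bᵢcᵢ/nᵢ), where nᵢ is the stratum total.
Stratum 1 (Low): n = 566; a·d/n = 139·225/566 = 55.2562; b·c/n = 23·179/566 = 7.2739
Stratum 2 (Middle): n = 495; a·d/n = 40·247/495 = 19.9596; b·c/n = 169·39/495 = 13.3152
Stratum 3 (High): n = 683; a·d/n = 244·213/683 = 76.0937; b·c/n = 25·201/683 = 7.3572
OR_MH = (55.2562 + 19.9596 + 76.0937) / (7.2739 + 13.3152 + 7.3572) = 151.3095 / 27.9463 = 5.41430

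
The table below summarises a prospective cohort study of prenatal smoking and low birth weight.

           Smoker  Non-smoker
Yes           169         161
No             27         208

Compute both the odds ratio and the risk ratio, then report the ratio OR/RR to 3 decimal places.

4.092

Reading the table with exposure as columns: a = 169 (Smoker, case), b = 27 (Smoker, non-case), c = 161 (Non-smoker, case), d = 208.
OR = (169·208)/(27·161) = 35152/4347 = 8.08650
Risk in exposed = 169/196 = 0.86224; risk in unexposed = 161/369 = 0.43631; RR = 1.97620
OR/RR = 8.08650 / 1.97620 = 4.09194
The outcome is not rare, so the OR lies further from 1 than the RR.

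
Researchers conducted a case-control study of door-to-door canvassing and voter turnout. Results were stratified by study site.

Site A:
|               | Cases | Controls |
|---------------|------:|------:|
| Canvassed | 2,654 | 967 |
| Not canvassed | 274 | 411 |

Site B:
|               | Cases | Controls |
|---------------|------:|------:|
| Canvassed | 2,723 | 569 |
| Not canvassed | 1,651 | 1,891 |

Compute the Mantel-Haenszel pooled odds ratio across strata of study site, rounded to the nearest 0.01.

OR_MH = Σ(aᵢdᵢ/nᵢ) / Σ(bᵢcᵢ/nᵢ), where nᵢ is the stratum total.
Stratum 1 (Site A): n = 4306; a·d/n = 2654·411/4306 = 253.3196; b·c/n = 967·274/4306 = 61.5323
Stratum 2 (Site B): n = 6834; a·d/n = 2723·1891/6834 = 753.4669; b·c/n = 569·1651/6834 = 137.4625
OR_MH = (253.3196 + 753.4669) / (61.5323 + 137.4625) = 1006.7865 / 198.9948 = 5.05936

5.06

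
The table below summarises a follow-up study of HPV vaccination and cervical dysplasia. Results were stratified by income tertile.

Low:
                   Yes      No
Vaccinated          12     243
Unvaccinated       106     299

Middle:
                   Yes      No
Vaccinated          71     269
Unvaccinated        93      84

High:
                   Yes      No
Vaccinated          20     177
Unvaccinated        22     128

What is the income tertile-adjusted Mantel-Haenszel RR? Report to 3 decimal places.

0.352

RR_MH = Σ(aᵢ·n₀ᵢ/nᵢ) / Σ(cᵢ·n₁ᵢ/nᵢ), with n₁ᵢ = aᵢ+bᵢ (exposed), n₀ᵢ = cᵢ+dᵢ (unexposed), nᵢ = n₁ᵢ+n₀ᵢ.
Stratum 1 (Low): n₁ = 255, n₀ = 405, n = 660; a·n₀/n = 12·405/660 = 7.3636; c·n₁/n = 106·255/660 = 40.9545
Stratum 2 (Middle): n₁ = 340, n₀ = 177, n = 517; a·n₀/n = 71·177/517 = 24.3075; c·n₁/n = 93·340/517 = 61.1605
Stratum 3 (High): n₁ = 197, n₀ = 150, n = 347; a·n₀/n = 20·150/347 = 8.6455; c·n₁/n = 22·197/347 = 12.4899
RR_MH = (7.3636 + 24.3075 + 8.6455) / (40.9545 + 61.1605 + 12.4899) = 40.3167 / 114.6050 = 0.35179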